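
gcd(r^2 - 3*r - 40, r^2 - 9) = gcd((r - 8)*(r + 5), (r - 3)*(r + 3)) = 1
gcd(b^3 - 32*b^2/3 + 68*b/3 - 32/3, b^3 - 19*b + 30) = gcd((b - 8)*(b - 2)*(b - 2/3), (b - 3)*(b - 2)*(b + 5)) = b - 2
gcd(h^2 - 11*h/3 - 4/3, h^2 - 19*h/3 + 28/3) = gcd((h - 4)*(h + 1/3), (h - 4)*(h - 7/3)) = h - 4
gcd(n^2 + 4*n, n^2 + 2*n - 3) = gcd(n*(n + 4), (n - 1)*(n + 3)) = 1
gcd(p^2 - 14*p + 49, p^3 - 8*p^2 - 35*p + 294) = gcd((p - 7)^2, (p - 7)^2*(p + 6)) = p^2 - 14*p + 49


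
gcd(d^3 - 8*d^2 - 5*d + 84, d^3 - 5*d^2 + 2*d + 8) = d - 4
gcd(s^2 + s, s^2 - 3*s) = s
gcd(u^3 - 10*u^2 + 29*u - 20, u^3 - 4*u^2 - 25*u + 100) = u^2 - 9*u + 20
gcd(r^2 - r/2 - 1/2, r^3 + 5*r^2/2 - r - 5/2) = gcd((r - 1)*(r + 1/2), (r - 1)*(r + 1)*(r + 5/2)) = r - 1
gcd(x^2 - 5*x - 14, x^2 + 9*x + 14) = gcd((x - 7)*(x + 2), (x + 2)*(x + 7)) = x + 2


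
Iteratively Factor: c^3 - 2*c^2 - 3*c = (c + 1)*(c^2 - 3*c) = c*(c + 1)*(c - 3)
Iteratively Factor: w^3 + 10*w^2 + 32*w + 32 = (w + 2)*(w^2 + 8*w + 16) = (w + 2)*(w + 4)*(w + 4)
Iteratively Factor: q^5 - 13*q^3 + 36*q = (q)*(q^4 - 13*q^2 + 36) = q*(q + 2)*(q^3 - 2*q^2 - 9*q + 18) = q*(q - 3)*(q + 2)*(q^2 + q - 6) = q*(q - 3)*(q - 2)*(q + 2)*(q + 3)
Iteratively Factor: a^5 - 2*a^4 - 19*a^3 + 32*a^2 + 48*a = (a - 3)*(a^4 + a^3 - 16*a^2 - 16*a) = (a - 3)*(a + 4)*(a^3 - 3*a^2 - 4*a) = (a - 4)*(a - 3)*(a + 4)*(a^2 + a) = a*(a - 4)*(a - 3)*(a + 4)*(a + 1)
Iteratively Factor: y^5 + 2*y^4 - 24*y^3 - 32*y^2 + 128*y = (y + 4)*(y^4 - 2*y^3 - 16*y^2 + 32*y) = (y - 4)*(y + 4)*(y^3 + 2*y^2 - 8*y) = (y - 4)*(y - 2)*(y + 4)*(y^2 + 4*y) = y*(y - 4)*(y - 2)*(y + 4)*(y + 4)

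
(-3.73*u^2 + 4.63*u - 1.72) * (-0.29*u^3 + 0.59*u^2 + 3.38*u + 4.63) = 1.0817*u^5 - 3.5434*u^4 - 9.3769*u^3 - 2.6353*u^2 + 15.6233*u - 7.9636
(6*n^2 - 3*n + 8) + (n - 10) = 6*n^2 - 2*n - 2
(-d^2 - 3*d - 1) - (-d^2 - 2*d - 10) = 9 - d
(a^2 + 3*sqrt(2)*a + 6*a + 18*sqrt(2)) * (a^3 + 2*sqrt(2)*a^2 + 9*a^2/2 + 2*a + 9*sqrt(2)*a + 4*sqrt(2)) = a^5 + 5*sqrt(2)*a^4 + 21*a^4/2 + 41*a^3 + 105*sqrt(2)*a^3/2 + 138*a^2 + 145*sqrt(2)*a^2 + 60*sqrt(2)*a + 348*a + 144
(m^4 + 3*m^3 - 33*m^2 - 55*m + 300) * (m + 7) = m^5 + 10*m^4 - 12*m^3 - 286*m^2 - 85*m + 2100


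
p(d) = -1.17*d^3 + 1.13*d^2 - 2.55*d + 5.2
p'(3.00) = -27.36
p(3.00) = -23.87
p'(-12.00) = -535.11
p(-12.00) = 2220.28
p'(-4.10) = -70.82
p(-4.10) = 115.29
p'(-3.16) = -44.74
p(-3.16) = 61.46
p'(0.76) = -2.86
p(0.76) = 3.40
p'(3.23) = -31.87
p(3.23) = -30.67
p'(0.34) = -2.19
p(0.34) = 4.42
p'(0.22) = -2.22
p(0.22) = 4.68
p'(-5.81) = -134.16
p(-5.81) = 287.62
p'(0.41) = -2.21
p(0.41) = 4.26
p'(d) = -3.51*d^2 + 2.26*d - 2.55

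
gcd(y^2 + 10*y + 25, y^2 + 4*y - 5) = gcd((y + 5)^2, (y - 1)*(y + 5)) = y + 5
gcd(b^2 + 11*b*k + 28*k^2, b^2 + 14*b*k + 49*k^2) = b + 7*k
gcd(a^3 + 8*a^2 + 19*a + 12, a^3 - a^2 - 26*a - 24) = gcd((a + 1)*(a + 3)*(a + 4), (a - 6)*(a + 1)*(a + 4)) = a^2 + 5*a + 4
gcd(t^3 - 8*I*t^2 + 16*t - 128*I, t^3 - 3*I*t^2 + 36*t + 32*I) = t^2 - 4*I*t + 32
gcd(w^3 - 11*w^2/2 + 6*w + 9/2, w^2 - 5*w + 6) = w - 3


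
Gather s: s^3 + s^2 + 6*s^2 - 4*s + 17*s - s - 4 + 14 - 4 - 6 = s^3 + 7*s^2 + 12*s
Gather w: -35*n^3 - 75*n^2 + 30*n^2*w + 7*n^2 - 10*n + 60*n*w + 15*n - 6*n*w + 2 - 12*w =-35*n^3 - 68*n^2 + 5*n + w*(30*n^2 + 54*n - 12) + 2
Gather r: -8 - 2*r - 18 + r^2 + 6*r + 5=r^2 + 4*r - 21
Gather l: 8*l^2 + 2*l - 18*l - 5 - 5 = 8*l^2 - 16*l - 10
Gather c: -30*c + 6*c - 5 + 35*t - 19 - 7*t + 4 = -24*c + 28*t - 20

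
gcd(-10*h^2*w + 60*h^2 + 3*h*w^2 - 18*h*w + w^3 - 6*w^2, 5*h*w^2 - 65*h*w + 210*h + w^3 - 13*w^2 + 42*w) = 5*h*w - 30*h + w^2 - 6*w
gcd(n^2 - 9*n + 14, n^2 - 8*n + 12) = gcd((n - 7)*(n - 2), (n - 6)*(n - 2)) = n - 2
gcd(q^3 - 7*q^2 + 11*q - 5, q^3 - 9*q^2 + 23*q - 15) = q^2 - 6*q + 5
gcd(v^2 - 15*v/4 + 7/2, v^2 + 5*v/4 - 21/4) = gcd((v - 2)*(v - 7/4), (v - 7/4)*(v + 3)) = v - 7/4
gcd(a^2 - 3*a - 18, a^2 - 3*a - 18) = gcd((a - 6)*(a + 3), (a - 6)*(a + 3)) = a^2 - 3*a - 18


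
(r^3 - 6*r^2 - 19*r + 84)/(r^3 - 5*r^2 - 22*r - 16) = (-r^3 + 6*r^2 + 19*r - 84)/(-r^3 + 5*r^2 + 22*r + 16)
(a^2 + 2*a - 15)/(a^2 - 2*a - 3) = (a + 5)/(a + 1)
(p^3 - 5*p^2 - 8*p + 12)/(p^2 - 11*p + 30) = (p^2 + p - 2)/(p - 5)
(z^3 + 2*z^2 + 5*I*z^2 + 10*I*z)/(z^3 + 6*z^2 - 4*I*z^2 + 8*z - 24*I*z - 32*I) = z*(z + 5*I)/(z^2 + 4*z*(1 - I) - 16*I)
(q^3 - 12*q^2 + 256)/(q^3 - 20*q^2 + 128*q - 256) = (q + 4)/(q - 4)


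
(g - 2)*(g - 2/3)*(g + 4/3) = g^3 - 4*g^2/3 - 20*g/9 + 16/9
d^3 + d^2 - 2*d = d*(d - 1)*(d + 2)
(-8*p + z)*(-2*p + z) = 16*p^2 - 10*p*z + z^2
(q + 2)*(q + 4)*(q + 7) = q^3 + 13*q^2 + 50*q + 56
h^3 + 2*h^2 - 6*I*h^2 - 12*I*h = h*(h + 2)*(h - 6*I)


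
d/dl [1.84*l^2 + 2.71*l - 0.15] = 3.68*l + 2.71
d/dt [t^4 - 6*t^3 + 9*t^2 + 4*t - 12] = 4*t^3 - 18*t^2 + 18*t + 4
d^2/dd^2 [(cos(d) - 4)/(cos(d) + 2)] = 6*(cos(d)^2 - 2*cos(d) - 2)/(cos(d) + 2)^3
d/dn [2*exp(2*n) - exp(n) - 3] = (4*exp(n) - 1)*exp(n)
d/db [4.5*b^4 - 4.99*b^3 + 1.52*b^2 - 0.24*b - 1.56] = 18.0*b^3 - 14.97*b^2 + 3.04*b - 0.24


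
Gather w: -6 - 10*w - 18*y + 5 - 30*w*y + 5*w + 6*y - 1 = w*(-30*y - 5) - 12*y - 2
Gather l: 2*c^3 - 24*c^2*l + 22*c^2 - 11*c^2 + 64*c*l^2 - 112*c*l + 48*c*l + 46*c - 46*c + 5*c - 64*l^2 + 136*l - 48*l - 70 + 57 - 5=2*c^3 + 11*c^2 + 5*c + l^2*(64*c - 64) + l*(-24*c^2 - 64*c + 88) - 18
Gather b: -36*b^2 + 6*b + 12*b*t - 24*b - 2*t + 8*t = -36*b^2 + b*(12*t - 18) + 6*t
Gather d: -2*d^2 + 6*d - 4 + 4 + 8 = -2*d^2 + 6*d + 8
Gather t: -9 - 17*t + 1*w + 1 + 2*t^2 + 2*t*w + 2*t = 2*t^2 + t*(2*w - 15) + w - 8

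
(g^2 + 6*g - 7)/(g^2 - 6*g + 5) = (g + 7)/(g - 5)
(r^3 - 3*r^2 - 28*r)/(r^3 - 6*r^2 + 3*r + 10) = r*(r^2 - 3*r - 28)/(r^3 - 6*r^2 + 3*r + 10)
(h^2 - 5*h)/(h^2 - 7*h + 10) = h/(h - 2)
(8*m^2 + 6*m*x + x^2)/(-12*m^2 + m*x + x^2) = (2*m + x)/(-3*m + x)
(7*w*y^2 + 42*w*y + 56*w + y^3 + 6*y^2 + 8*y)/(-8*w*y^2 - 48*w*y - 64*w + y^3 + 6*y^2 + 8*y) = (7*w + y)/(-8*w + y)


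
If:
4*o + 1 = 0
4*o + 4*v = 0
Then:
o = -1/4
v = 1/4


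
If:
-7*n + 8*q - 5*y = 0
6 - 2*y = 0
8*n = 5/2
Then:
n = 5/16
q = 275/128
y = 3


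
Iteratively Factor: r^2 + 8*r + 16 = (r + 4)*(r + 4)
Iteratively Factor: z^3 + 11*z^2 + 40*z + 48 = (z + 3)*(z^2 + 8*z + 16) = (z + 3)*(z + 4)*(z + 4)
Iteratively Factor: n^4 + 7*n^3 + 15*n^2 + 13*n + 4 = (n + 1)*(n^3 + 6*n^2 + 9*n + 4) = (n + 1)*(n + 4)*(n^2 + 2*n + 1) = (n + 1)^2*(n + 4)*(n + 1)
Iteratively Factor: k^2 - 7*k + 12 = (k - 3)*(k - 4)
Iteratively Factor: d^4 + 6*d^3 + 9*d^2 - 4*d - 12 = (d + 3)*(d^3 + 3*d^2 - 4) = (d + 2)*(d + 3)*(d^2 + d - 2) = (d - 1)*(d + 2)*(d + 3)*(d + 2)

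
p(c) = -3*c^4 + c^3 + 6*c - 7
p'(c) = -12*c^3 + 3*c^2 + 6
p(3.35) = -327.14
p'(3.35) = -411.48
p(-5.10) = -2199.81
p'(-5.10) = 1675.84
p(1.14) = -3.75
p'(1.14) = -7.88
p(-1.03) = -17.65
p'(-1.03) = 22.30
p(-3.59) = -573.12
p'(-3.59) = 599.88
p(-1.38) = -28.79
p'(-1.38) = 43.25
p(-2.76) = -218.67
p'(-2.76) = 281.15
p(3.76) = -530.90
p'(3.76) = -589.48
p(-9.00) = -20473.00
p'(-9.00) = 8997.00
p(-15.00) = -155347.00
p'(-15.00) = 41181.00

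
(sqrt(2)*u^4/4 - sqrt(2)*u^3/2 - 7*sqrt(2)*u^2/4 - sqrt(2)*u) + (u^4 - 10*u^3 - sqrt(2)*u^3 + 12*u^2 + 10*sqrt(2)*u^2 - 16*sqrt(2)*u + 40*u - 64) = sqrt(2)*u^4/4 + u^4 - 10*u^3 - 3*sqrt(2)*u^3/2 + 33*sqrt(2)*u^2/4 + 12*u^2 - 17*sqrt(2)*u + 40*u - 64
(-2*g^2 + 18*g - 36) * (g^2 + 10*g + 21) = -2*g^4 - 2*g^3 + 102*g^2 + 18*g - 756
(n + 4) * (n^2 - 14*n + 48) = n^3 - 10*n^2 - 8*n + 192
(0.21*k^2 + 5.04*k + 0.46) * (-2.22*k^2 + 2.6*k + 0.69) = -0.4662*k^4 - 10.6428*k^3 + 12.2277*k^2 + 4.6736*k + 0.3174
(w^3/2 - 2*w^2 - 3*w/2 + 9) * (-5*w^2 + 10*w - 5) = -5*w^5/2 + 15*w^4 - 15*w^3 - 50*w^2 + 195*w/2 - 45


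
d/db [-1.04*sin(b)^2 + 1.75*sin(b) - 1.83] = (1.75 - 2.08*sin(b))*cos(b)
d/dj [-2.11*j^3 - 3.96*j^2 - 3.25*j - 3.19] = -6.33*j^2 - 7.92*j - 3.25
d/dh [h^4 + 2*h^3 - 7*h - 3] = 4*h^3 + 6*h^2 - 7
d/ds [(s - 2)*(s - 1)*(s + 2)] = 3*s^2 - 2*s - 4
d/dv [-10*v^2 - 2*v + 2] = -20*v - 2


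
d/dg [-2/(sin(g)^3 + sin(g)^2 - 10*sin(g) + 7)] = 2*(3*sin(g)^2 + 2*sin(g) - 10)*cos(g)/(sin(g)^3 + sin(g)^2 - 10*sin(g) + 7)^2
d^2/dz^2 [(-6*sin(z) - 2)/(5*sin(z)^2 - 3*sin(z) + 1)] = 2*(75*sin(z)^5 + 145*sin(z)^4 - 285*sin(z)^3 - 152*sin(z)^2 + 186*sin(z) - 26)/(5*sin(z)^2 - 3*sin(z) + 1)^3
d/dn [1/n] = -1/n^2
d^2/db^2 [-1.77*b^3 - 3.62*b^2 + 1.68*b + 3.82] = -10.62*b - 7.24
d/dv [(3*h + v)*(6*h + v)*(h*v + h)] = h*(18*h^2 + 18*h*v + 9*h + 3*v^2 + 2*v)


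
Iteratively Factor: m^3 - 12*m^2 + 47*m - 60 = (m - 4)*(m^2 - 8*m + 15) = (m - 4)*(m - 3)*(m - 5)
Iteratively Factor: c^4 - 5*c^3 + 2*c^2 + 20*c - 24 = (c - 2)*(c^3 - 3*c^2 - 4*c + 12) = (c - 2)^2*(c^2 - c - 6) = (c - 2)^2*(c + 2)*(c - 3)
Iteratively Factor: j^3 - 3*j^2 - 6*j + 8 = (j - 4)*(j^2 + j - 2) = (j - 4)*(j + 2)*(j - 1)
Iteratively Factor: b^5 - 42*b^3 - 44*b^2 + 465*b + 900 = (b + 4)*(b^4 - 4*b^3 - 26*b^2 + 60*b + 225) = (b - 5)*(b + 4)*(b^3 + b^2 - 21*b - 45) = (b - 5)*(b + 3)*(b + 4)*(b^2 - 2*b - 15) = (b - 5)*(b + 3)^2*(b + 4)*(b - 5)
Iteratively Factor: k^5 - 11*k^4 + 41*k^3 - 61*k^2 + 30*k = (k - 5)*(k^4 - 6*k^3 + 11*k^2 - 6*k) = (k - 5)*(k - 2)*(k^3 - 4*k^2 + 3*k) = (k - 5)*(k - 3)*(k - 2)*(k^2 - k) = (k - 5)*(k - 3)*(k - 2)*(k - 1)*(k)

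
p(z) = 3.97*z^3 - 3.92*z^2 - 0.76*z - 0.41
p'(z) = 11.91*z^2 - 7.84*z - 0.76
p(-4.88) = -551.42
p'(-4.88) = 321.13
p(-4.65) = -480.80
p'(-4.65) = 293.22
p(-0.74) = -3.60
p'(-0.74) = 11.56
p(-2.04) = -48.88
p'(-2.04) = 64.80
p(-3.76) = -264.01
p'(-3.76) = 197.10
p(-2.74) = -109.42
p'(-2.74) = 110.14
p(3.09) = 76.94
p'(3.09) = 88.73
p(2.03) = 15.10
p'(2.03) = 32.40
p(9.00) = 2569.36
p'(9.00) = 893.39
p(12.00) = 6286.15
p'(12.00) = 1620.20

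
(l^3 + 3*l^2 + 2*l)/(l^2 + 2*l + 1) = l*(l + 2)/(l + 1)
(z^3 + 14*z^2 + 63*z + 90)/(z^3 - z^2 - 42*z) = (z^2 + 8*z + 15)/(z*(z - 7))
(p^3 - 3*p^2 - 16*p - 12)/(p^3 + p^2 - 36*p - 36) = (p + 2)/(p + 6)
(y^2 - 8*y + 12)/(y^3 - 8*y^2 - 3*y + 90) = (y - 2)/(y^2 - 2*y - 15)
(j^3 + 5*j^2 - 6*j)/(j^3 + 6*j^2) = (j - 1)/j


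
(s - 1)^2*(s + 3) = s^3 + s^2 - 5*s + 3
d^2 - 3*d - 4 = (d - 4)*(d + 1)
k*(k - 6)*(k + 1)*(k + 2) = k^4 - 3*k^3 - 16*k^2 - 12*k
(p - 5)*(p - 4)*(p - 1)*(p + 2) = p^4 - 8*p^3 + 9*p^2 + 38*p - 40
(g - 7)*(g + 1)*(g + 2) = g^3 - 4*g^2 - 19*g - 14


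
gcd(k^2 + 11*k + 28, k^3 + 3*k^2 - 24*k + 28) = k + 7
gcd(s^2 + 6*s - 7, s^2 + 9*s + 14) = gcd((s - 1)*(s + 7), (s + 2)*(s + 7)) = s + 7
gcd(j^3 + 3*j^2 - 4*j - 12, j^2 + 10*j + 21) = j + 3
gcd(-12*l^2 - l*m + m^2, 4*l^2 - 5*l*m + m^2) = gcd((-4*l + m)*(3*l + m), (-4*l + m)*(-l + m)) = 4*l - m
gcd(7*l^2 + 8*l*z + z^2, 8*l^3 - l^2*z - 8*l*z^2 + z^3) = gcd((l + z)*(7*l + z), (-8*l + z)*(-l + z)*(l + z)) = l + z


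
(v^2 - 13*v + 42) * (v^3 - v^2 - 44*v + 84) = v^5 - 14*v^4 + 11*v^3 + 614*v^2 - 2940*v + 3528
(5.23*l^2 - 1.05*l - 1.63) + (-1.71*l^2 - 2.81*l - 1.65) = 3.52*l^2 - 3.86*l - 3.28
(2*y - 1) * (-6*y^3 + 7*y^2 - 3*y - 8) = -12*y^4 + 20*y^3 - 13*y^2 - 13*y + 8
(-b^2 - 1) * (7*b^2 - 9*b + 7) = -7*b^4 + 9*b^3 - 14*b^2 + 9*b - 7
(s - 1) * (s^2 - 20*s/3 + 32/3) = s^3 - 23*s^2/3 + 52*s/3 - 32/3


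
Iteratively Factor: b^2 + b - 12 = (b + 4)*(b - 3)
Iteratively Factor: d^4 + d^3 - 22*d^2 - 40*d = (d)*(d^3 + d^2 - 22*d - 40) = d*(d + 4)*(d^2 - 3*d - 10) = d*(d - 5)*(d + 4)*(d + 2)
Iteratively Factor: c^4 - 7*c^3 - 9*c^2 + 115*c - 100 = (c + 4)*(c^3 - 11*c^2 + 35*c - 25) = (c - 5)*(c + 4)*(c^2 - 6*c + 5) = (c - 5)^2*(c + 4)*(c - 1)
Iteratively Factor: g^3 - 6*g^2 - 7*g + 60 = (g - 4)*(g^2 - 2*g - 15) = (g - 4)*(g + 3)*(g - 5)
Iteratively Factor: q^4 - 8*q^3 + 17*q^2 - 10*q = (q - 1)*(q^3 - 7*q^2 + 10*q) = q*(q - 1)*(q^2 - 7*q + 10) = q*(q - 2)*(q - 1)*(q - 5)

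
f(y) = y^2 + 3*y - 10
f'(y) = 2*y + 3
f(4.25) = 20.81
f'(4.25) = 11.50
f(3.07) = 8.63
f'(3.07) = 9.14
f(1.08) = -5.59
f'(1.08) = 5.16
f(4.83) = 27.82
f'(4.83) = 12.66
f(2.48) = 3.59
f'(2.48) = 7.96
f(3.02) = 8.18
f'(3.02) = 9.04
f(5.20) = 32.64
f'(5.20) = 13.40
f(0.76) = -7.14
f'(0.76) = 4.52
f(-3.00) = -10.00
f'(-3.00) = -3.00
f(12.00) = 170.00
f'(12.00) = 27.00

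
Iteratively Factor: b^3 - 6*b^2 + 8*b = (b - 4)*(b^2 - 2*b) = b*(b - 4)*(b - 2)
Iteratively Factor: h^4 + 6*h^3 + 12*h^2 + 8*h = (h + 2)*(h^3 + 4*h^2 + 4*h) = (h + 2)^2*(h^2 + 2*h) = (h + 2)^3*(h)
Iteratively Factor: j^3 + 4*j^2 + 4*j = (j)*(j^2 + 4*j + 4) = j*(j + 2)*(j + 2)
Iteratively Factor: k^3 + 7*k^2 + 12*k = (k + 4)*(k^2 + 3*k) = k*(k + 4)*(k + 3)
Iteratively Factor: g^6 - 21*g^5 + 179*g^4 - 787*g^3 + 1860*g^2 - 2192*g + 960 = (g - 4)*(g^5 - 17*g^4 + 111*g^3 - 343*g^2 + 488*g - 240) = (g - 4)^2*(g^4 - 13*g^3 + 59*g^2 - 107*g + 60) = (g - 4)^2*(g - 3)*(g^3 - 10*g^2 + 29*g - 20) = (g - 4)^3*(g - 3)*(g^2 - 6*g + 5) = (g - 5)*(g - 4)^3*(g - 3)*(g - 1)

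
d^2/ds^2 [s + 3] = 0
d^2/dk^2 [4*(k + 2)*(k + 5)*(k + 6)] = 24*k + 104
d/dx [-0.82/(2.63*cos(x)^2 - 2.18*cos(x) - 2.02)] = (1.7876 - 4.3132*cos(x))*sin(x)/(-2.63*cos(x)^2 + 2.18*cos(x) + 2.02)^2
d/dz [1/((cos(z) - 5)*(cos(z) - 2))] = (2*cos(z) - 7)*sin(z)/((cos(z) - 5)^2*(cos(z) - 2)^2)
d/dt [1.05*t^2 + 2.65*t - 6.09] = 2.1*t + 2.65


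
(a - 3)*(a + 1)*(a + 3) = a^3 + a^2 - 9*a - 9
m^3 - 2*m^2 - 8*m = m*(m - 4)*(m + 2)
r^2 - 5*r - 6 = (r - 6)*(r + 1)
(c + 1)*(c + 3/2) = c^2 + 5*c/2 + 3/2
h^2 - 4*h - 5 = (h - 5)*(h + 1)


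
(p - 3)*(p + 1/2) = p^2 - 5*p/2 - 3/2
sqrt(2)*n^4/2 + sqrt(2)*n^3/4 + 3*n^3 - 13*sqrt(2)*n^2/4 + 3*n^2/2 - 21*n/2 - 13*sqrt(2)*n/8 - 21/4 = (n + 1/2)*(n - 3*sqrt(2)/2)*(n + 7*sqrt(2)/2)*(sqrt(2)*n/2 + 1)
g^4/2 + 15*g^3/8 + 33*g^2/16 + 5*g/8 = g*(g/2 + 1/4)*(g + 5/4)*(g + 2)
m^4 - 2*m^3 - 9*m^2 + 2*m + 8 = (m - 4)*(m - 1)*(m + 1)*(m + 2)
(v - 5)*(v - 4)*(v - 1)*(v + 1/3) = v^4 - 29*v^3/3 + 77*v^2/3 - 31*v/3 - 20/3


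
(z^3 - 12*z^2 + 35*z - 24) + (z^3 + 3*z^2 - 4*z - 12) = 2*z^3 - 9*z^2 + 31*z - 36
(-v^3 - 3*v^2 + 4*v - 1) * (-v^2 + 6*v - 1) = v^5 - 3*v^4 - 21*v^3 + 28*v^2 - 10*v + 1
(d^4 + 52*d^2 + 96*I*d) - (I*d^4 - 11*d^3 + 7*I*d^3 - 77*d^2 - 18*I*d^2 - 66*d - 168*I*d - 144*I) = d^4 - I*d^4 + 11*d^3 - 7*I*d^3 + 129*d^2 + 18*I*d^2 + 66*d + 264*I*d + 144*I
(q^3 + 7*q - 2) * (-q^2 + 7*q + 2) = -q^5 + 7*q^4 - 5*q^3 + 51*q^2 - 4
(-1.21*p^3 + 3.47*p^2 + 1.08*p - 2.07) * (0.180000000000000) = -0.2178*p^3 + 0.6246*p^2 + 0.1944*p - 0.3726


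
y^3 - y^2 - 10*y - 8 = (y - 4)*(y + 1)*(y + 2)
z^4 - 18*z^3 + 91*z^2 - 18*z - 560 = (z - 8)*(z - 7)*(z - 5)*(z + 2)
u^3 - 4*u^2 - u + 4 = (u - 4)*(u - 1)*(u + 1)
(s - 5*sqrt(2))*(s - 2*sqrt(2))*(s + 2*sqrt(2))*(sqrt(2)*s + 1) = sqrt(2)*s^4 - 9*s^3 - 13*sqrt(2)*s^2 + 72*s + 40*sqrt(2)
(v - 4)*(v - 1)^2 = v^3 - 6*v^2 + 9*v - 4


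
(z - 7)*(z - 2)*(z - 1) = z^3 - 10*z^2 + 23*z - 14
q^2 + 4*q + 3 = (q + 1)*(q + 3)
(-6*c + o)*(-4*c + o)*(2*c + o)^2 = 96*c^4 + 56*c^3*o - 12*c^2*o^2 - 6*c*o^3 + o^4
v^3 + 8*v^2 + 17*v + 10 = (v + 1)*(v + 2)*(v + 5)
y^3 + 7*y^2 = y^2*(y + 7)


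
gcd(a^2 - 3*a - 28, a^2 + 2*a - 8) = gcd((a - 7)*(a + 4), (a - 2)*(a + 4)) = a + 4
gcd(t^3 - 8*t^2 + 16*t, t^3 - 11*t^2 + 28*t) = t^2 - 4*t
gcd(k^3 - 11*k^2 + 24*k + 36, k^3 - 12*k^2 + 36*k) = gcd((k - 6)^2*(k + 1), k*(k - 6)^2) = k^2 - 12*k + 36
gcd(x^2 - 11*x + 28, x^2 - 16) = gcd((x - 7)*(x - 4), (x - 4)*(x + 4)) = x - 4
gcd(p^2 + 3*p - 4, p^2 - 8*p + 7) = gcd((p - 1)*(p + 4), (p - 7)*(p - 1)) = p - 1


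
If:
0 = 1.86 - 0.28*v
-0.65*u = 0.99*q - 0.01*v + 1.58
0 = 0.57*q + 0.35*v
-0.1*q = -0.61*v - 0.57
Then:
No Solution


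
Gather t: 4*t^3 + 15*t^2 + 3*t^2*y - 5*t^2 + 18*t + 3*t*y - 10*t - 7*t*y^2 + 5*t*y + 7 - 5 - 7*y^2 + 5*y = 4*t^3 + t^2*(3*y + 10) + t*(-7*y^2 + 8*y + 8) - 7*y^2 + 5*y + 2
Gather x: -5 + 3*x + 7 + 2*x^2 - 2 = 2*x^2 + 3*x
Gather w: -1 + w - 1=w - 2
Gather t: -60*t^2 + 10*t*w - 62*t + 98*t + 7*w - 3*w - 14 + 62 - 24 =-60*t^2 + t*(10*w + 36) + 4*w + 24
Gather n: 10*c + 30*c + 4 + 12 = 40*c + 16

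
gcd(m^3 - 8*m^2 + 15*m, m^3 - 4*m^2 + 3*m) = m^2 - 3*m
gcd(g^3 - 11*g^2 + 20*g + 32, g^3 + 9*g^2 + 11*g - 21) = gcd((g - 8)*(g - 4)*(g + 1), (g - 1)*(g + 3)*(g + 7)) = 1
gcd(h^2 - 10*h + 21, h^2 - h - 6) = h - 3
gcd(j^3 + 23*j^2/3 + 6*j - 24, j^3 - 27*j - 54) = j + 3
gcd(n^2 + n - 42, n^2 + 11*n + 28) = n + 7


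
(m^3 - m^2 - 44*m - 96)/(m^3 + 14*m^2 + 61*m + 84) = (m - 8)/(m + 7)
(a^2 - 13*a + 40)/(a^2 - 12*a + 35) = (a - 8)/(a - 7)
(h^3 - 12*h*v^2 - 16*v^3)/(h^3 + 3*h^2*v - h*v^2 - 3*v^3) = (h^3 - 12*h*v^2 - 16*v^3)/(h^3 + 3*h^2*v - h*v^2 - 3*v^3)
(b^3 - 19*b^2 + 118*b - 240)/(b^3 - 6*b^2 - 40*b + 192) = (b^2 - 11*b + 30)/(b^2 + 2*b - 24)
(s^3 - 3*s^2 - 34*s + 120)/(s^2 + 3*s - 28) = (s^2 + s - 30)/(s + 7)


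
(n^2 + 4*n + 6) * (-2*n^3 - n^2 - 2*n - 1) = -2*n^5 - 9*n^4 - 18*n^3 - 15*n^2 - 16*n - 6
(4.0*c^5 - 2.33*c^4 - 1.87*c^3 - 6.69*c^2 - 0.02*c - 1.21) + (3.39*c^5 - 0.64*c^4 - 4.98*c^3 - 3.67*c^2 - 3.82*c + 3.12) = 7.39*c^5 - 2.97*c^4 - 6.85*c^3 - 10.36*c^2 - 3.84*c + 1.91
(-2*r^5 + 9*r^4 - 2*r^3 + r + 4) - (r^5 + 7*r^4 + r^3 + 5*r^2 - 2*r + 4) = -3*r^5 + 2*r^4 - 3*r^3 - 5*r^2 + 3*r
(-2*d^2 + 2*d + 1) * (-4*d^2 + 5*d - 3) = 8*d^4 - 18*d^3 + 12*d^2 - d - 3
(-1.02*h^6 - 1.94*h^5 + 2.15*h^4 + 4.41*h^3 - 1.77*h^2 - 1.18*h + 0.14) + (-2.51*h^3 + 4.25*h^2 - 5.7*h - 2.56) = -1.02*h^6 - 1.94*h^5 + 2.15*h^4 + 1.9*h^3 + 2.48*h^2 - 6.88*h - 2.42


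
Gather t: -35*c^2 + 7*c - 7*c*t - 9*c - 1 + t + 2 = -35*c^2 - 2*c + t*(1 - 7*c) + 1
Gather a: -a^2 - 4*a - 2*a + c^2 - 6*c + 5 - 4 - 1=-a^2 - 6*a + c^2 - 6*c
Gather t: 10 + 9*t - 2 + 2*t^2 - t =2*t^2 + 8*t + 8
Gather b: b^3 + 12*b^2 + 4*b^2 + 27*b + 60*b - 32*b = b^3 + 16*b^2 + 55*b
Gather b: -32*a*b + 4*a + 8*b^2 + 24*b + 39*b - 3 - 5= 4*a + 8*b^2 + b*(63 - 32*a) - 8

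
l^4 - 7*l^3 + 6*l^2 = l^2*(l - 6)*(l - 1)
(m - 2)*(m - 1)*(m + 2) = m^3 - m^2 - 4*m + 4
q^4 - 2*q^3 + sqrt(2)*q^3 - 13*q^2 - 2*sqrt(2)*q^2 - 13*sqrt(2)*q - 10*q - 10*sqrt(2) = (q - 5)*(q + 1)*(q + 2)*(q + sqrt(2))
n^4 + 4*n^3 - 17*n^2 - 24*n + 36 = (n - 3)*(n - 1)*(n + 2)*(n + 6)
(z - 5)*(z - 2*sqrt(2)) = z^2 - 5*z - 2*sqrt(2)*z + 10*sqrt(2)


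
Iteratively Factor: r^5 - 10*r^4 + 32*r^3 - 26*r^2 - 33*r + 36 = (r + 1)*(r^4 - 11*r^3 + 43*r^2 - 69*r + 36) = (r - 3)*(r + 1)*(r^3 - 8*r^2 + 19*r - 12) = (r - 4)*(r - 3)*(r + 1)*(r^2 - 4*r + 3) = (r - 4)*(r - 3)^2*(r + 1)*(r - 1)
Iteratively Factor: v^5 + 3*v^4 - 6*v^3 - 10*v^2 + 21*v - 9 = (v + 3)*(v^4 - 6*v^2 + 8*v - 3) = (v - 1)*(v + 3)*(v^3 + v^2 - 5*v + 3) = (v - 1)*(v + 3)^2*(v^2 - 2*v + 1) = (v - 1)^2*(v + 3)^2*(v - 1)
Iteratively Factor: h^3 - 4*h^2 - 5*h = (h)*(h^2 - 4*h - 5) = h*(h + 1)*(h - 5)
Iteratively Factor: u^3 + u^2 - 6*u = (u + 3)*(u^2 - 2*u) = u*(u + 3)*(u - 2)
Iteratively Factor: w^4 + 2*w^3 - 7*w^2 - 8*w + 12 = (w - 2)*(w^3 + 4*w^2 + w - 6) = (w - 2)*(w + 3)*(w^2 + w - 2) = (w - 2)*(w - 1)*(w + 3)*(w + 2)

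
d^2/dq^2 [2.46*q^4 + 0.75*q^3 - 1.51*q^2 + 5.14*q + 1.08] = 29.52*q^2 + 4.5*q - 3.02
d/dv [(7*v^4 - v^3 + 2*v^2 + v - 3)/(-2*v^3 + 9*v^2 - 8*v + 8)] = (-14*v^6 + 126*v^5 - 173*v^4 + 244*v^3 - 67*v^2 + 86*v - 16)/(4*v^6 - 36*v^5 + 113*v^4 - 176*v^3 + 208*v^2 - 128*v + 64)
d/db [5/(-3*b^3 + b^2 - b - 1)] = 5*(9*b^2 - 2*b + 1)/(3*b^3 - b^2 + b + 1)^2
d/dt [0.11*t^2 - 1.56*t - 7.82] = 0.22*t - 1.56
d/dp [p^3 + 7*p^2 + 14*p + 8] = 3*p^2 + 14*p + 14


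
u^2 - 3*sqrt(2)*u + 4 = (u - 2*sqrt(2))*(u - sqrt(2))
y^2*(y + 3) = y^3 + 3*y^2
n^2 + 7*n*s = n*(n + 7*s)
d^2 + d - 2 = (d - 1)*(d + 2)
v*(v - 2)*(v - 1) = v^3 - 3*v^2 + 2*v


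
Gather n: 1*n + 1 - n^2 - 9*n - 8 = -n^2 - 8*n - 7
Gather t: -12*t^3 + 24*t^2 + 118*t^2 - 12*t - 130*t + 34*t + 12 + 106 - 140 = -12*t^3 + 142*t^2 - 108*t - 22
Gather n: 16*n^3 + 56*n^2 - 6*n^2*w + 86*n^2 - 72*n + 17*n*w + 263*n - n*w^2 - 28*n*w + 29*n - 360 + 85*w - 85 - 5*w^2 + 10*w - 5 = 16*n^3 + n^2*(142 - 6*w) + n*(-w^2 - 11*w + 220) - 5*w^2 + 95*w - 450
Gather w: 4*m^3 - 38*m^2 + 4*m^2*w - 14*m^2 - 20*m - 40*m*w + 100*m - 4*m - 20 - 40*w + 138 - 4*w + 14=4*m^3 - 52*m^2 + 76*m + w*(4*m^2 - 40*m - 44) + 132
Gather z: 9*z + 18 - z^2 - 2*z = -z^2 + 7*z + 18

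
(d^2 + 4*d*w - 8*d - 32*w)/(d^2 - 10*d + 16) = (d + 4*w)/(d - 2)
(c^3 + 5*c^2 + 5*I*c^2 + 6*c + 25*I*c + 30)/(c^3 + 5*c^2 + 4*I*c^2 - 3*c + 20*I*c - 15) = (c^2 + 5*I*c + 6)/(c^2 + 4*I*c - 3)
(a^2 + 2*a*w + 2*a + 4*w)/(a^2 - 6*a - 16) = (a + 2*w)/(a - 8)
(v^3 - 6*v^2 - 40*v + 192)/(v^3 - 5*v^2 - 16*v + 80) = (v^2 - 2*v - 48)/(v^2 - v - 20)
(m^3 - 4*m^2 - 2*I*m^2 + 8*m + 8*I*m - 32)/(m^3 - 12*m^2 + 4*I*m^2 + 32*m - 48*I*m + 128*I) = (m^2 - 2*I*m + 8)/(m^2 + 4*m*(-2 + I) - 32*I)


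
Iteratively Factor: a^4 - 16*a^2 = (a + 4)*(a^3 - 4*a^2) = a*(a + 4)*(a^2 - 4*a) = a^2*(a + 4)*(a - 4)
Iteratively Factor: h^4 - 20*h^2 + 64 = (h - 4)*(h^3 + 4*h^2 - 4*h - 16) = (h - 4)*(h + 2)*(h^2 + 2*h - 8) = (h - 4)*(h - 2)*(h + 2)*(h + 4)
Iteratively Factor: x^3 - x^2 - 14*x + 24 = (x - 2)*(x^2 + x - 12) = (x - 2)*(x + 4)*(x - 3)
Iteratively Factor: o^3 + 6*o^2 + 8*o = (o + 4)*(o^2 + 2*o) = (o + 2)*(o + 4)*(o)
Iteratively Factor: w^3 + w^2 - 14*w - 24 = (w - 4)*(w^2 + 5*w + 6) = (w - 4)*(w + 2)*(w + 3)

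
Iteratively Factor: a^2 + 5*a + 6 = (a + 3)*(a + 2)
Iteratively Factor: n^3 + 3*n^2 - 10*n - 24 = (n + 4)*(n^2 - n - 6) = (n - 3)*(n + 4)*(n + 2)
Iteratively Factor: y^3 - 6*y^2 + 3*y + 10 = (y - 2)*(y^2 - 4*y - 5) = (y - 5)*(y - 2)*(y + 1)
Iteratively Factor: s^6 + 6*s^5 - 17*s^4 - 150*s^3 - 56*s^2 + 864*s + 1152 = (s - 4)*(s^5 + 10*s^4 + 23*s^3 - 58*s^2 - 288*s - 288) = (s - 4)*(s + 2)*(s^4 + 8*s^3 + 7*s^2 - 72*s - 144) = (s - 4)*(s - 3)*(s + 2)*(s^3 + 11*s^2 + 40*s + 48) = (s - 4)*(s - 3)*(s + 2)*(s + 4)*(s^2 + 7*s + 12) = (s - 4)*(s - 3)*(s + 2)*(s + 4)^2*(s + 3)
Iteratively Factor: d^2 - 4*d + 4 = (d - 2)*(d - 2)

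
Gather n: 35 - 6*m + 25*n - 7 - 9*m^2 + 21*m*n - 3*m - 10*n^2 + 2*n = -9*m^2 - 9*m - 10*n^2 + n*(21*m + 27) + 28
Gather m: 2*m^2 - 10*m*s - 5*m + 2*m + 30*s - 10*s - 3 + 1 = 2*m^2 + m*(-10*s - 3) + 20*s - 2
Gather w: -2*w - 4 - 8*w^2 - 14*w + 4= -8*w^2 - 16*w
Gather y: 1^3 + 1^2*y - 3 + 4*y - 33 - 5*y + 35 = 0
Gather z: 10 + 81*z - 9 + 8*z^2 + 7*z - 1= 8*z^2 + 88*z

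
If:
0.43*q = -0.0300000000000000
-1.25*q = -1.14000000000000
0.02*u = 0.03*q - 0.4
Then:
No Solution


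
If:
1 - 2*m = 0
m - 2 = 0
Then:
No Solution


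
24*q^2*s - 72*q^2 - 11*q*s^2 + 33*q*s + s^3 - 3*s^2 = (-8*q + s)*(-3*q + s)*(s - 3)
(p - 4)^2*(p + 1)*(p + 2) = p^4 - 5*p^3 - 6*p^2 + 32*p + 32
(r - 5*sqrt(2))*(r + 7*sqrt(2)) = r^2 + 2*sqrt(2)*r - 70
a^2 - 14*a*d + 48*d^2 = (a - 8*d)*(a - 6*d)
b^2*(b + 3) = b^3 + 3*b^2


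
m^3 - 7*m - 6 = (m - 3)*(m + 1)*(m + 2)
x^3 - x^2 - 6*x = x*(x - 3)*(x + 2)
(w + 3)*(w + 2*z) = w^2 + 2*w*z + 3*w + 6*z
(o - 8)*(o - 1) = o^2 - 9*o + 8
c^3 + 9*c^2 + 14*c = c*(c + 2)*(c + 7)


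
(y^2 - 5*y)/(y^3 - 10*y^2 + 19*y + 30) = y/(y^2 - 5*y - 6)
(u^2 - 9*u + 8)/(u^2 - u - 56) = (u - 1)/(u + 7)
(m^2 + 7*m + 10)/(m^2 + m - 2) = (m + 5)/(m - 1)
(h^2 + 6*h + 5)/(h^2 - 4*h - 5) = (h + 5)/(h - 5)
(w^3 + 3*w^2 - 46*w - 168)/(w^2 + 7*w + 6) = (w^2 - 3*w - 28)/(w + 1)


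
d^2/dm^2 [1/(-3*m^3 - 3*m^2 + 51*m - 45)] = 2*((3*m + 1)*(m^3 + m^2 - 17*m + 15) - (3*m^2 + 2*m - 17)^2)/(3*(m^3 + m^2 - 17*m + 15)^3)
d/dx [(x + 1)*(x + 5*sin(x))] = x + (x + 1)*(5*cos(x) + 1) + 5*sin(x)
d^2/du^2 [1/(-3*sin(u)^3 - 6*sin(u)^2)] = (9 + 22/sin(u) + 4/sin(u)^2 - 32/sin(u)^3 - 24/sin(u)^4)/(3*(sin(u) + 2)^3)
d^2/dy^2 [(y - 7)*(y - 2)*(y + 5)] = 6*y - 8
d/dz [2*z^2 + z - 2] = 4*z + 1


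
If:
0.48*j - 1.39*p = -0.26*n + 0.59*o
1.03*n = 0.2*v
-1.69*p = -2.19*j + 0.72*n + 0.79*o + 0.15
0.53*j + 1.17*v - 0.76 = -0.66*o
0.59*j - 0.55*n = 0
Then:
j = 0.18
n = 0.20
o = -0.81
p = 0.44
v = 1.02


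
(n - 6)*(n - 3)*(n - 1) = n^3 - 10*n^2 + 27*n - 18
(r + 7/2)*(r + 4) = r^2 + 15*r/2 + 14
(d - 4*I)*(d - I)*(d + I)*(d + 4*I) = d^4 + 17*d^2 + 16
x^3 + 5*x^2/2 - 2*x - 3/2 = (x - 1)*(x + 1/2)*(x + 3)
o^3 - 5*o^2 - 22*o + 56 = (o - 7)*(o - 2)*(o + 4)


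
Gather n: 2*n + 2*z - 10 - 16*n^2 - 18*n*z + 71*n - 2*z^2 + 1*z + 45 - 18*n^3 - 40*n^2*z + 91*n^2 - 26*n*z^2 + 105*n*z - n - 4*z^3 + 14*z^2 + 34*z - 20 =-18*n^3 + n^2*(75 - 40*z) + n*(-26*z^2 + 87*z + 72) - 4*z^3 + 12*z^2 + 37*z + 15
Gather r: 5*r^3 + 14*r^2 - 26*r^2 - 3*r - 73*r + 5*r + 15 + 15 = 5*r^3 - 12*r^2 - 71*r + 30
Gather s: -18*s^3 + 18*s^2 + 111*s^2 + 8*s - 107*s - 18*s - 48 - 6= -18*s^3 + 129*s^2 - 117*s - 54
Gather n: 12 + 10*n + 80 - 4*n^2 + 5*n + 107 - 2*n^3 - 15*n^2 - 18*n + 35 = -2*n^3 - 19*n^2 - 3*n + 234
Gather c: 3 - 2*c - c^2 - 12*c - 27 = -c^2 - 14*c - 24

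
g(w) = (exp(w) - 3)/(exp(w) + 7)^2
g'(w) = -2*(exp(w) - 3)*exp(w)/(exp(w) + 7)^3 + exp(w)/(exp(w) + 7)^2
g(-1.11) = -0.05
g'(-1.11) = 0.01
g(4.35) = 0.01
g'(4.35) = -0.01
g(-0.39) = -0.04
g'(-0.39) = 0.02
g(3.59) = 0.02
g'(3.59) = -0.01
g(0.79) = -0.01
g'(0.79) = 0.03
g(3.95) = 0.01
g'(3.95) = -0.01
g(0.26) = -0.02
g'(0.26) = 0.03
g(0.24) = -0.03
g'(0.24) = 0.03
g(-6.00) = -0.06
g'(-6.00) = 0.00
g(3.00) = 0.02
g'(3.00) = -0.00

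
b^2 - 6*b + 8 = (b - 4)*(b - 2)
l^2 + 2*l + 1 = (l + 1)^2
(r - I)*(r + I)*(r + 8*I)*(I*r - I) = I*r^4 - 8*r^3 - I*r^3 + 8*r^2 + I*r^2 - 8*r - I*r + 8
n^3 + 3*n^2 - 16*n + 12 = (n - 2)*(n - 1)*(n + 6)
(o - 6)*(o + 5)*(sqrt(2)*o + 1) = sqrt(2)*o^3 - sqrt(2)*o^2 + o^2 - 30*sqrt(2)*o - o - 30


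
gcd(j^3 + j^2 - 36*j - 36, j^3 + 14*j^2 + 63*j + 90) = j + 6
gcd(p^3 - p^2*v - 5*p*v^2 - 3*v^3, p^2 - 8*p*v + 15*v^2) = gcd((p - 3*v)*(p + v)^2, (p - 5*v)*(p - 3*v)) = p - 3*v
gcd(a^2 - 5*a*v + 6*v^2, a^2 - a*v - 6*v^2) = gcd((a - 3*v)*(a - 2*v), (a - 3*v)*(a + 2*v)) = -a + 3*v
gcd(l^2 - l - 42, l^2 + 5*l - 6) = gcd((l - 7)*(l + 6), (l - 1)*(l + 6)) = l + 6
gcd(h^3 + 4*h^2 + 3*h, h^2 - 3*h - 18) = h + 3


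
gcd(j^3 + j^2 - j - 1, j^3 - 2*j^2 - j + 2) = j^2 - 1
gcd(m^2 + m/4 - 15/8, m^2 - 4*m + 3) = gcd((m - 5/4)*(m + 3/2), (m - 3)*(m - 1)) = 1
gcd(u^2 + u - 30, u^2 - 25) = u - 5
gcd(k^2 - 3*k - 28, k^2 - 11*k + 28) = k - 7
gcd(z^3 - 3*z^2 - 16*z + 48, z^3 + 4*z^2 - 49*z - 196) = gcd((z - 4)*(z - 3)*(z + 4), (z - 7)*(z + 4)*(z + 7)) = z + 4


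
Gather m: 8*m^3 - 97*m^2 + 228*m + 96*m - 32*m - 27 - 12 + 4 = 8*m^3 - 97*m^2 + 292*m - 35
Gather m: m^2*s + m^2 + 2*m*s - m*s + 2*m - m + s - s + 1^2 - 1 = m^2*(s + 1) + m*(s + 1)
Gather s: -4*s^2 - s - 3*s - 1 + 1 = -4*s^2 - 4*s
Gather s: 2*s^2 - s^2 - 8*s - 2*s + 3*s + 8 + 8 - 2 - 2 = s^2 - 7*s + 12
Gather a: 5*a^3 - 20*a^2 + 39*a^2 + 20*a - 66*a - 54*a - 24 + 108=5*a^3 + 19*a^2 - 100*a + 84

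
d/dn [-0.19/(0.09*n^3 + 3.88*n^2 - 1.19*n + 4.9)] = (0.0513*n^2 + 1.4744*n - 0.2261)/(0.09*n^3 + 3.88*n^2 - 1.19*n + 4.9)^2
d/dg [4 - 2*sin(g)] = -2*cos(g)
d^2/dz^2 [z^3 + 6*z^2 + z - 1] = 6*z + 12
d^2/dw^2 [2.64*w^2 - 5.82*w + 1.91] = 5.28000000000000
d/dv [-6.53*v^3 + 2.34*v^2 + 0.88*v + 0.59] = -19.59*v^2 + 4.68*v + 0.88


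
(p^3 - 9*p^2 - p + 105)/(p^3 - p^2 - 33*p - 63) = (p - 5)/(p + 3)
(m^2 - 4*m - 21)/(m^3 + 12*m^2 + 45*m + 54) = (m - 7)/(m^2 + 9*m + 18)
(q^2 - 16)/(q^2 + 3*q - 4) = (q - 4)/(q - 1)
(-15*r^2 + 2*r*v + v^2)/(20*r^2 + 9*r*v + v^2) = (-3*r + v)/(4*r + v)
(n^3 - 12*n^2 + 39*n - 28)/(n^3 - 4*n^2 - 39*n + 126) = (n^2 - 5*n + 4)/(n^2 + 3*n - 18)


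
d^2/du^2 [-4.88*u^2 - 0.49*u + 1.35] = -9.76000000000000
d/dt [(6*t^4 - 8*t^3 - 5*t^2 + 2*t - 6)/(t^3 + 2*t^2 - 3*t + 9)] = t*(6*t^5 + 24*t^4 - 65*t^3 + 260*t^2 - 187*t - 66)/(t^6 + 4*t^5 - 2*t^4 + 6*t^3 + 45*t^2 - 54*t + 81)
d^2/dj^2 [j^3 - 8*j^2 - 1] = 6*j - 16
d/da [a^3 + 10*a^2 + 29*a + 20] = 3*a^2 + 20*a + 29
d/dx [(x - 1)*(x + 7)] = 2*x + 6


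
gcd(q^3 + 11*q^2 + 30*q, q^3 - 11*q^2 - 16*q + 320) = q + 5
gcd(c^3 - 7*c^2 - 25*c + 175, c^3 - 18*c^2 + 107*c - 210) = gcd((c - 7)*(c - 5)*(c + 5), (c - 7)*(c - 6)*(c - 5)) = c^2 - 12*c + 35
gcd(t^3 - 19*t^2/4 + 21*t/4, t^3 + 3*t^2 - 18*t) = t^2 - 3*t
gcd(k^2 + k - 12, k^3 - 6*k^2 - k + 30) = k - 3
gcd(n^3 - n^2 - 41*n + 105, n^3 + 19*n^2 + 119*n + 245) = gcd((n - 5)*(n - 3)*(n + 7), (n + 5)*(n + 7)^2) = n + 7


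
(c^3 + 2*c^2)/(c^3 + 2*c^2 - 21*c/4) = 4*c*(c + 2)/(4*c^2 + 8*c - 21)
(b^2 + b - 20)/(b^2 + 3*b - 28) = (b + 5)/(b + 7)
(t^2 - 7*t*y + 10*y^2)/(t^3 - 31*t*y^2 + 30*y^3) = (-t + 2*y)/(-t^2 - 5*t*y + 6*y^2)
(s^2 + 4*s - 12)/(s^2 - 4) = (s + 6)/(s + 2)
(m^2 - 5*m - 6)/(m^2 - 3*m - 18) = (m + 1)/(m + 3)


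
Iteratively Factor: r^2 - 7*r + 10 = (r - 2)*(r - 5)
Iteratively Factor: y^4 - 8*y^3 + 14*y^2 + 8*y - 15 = (y + 1)*(y^3 - 9*y^2 + 23*y - 15) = (y - 3)*(y + 1)*(y^2 - 6*y + 5) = (y - 5)*(y - 3)*(y + 1)*(y - 1)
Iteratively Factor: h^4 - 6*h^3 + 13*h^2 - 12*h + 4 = (h - 2)*(h^3 - 4*h^2 + 5*h - 2) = (h - 2)*(h - 1)*(h^2 - 3*h + 2) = (h - 2)*(h - 1)^2*(h - 2)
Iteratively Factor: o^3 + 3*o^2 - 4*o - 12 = (o - 2)*(o^2 + 5*o + 6) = (o - 2)*(o + 2)*(o + 3)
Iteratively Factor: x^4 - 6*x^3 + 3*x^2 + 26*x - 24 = (x - 1)*(x^3 - 5*x^2 - 2*x + 24) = (x - 3)*(x - 1)*(x^2 - 2*x - 8) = (x - 3)*(x - 1)*(x + 2)*(x - 4)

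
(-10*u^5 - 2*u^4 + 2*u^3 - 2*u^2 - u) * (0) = 0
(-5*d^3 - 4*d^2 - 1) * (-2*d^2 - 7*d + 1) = 10*d^5 + 43*d^4 + 23*d^3 - 2*d^2 + 7*d - 1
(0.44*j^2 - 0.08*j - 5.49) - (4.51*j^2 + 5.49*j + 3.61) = -4.07*j^2 - 5.57*j - 9.1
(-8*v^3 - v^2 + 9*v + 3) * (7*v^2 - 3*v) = -56*v^5 + 17*v^4 + 66*v^3 - 6*v^2 - 9*v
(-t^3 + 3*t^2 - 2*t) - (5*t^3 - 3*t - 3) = -6*t^3 + 3*t^2 + t + 3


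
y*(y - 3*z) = y^2 - 3*y*z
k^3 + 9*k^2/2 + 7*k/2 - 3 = (k - 1/2)*(k + 2)*(k + 3)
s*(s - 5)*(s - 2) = s^3 - 7*s^2 + 10*s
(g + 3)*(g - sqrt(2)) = g^2 - sqrt(2)*g + 3*g - 3*sqrt(2)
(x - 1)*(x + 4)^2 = x^3 + 7*x^2 + 8*x - 16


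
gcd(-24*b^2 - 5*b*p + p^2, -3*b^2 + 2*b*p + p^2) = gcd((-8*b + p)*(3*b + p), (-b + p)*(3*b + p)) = 3*b + p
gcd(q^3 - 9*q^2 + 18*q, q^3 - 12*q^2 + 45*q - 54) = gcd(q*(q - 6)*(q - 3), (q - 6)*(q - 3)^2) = q^2 - 9*q + 18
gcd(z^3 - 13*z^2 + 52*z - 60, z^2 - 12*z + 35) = z - 5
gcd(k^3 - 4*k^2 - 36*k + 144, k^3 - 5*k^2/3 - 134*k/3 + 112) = k - 6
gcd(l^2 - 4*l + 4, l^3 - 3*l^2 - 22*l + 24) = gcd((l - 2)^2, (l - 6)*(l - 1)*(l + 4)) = 1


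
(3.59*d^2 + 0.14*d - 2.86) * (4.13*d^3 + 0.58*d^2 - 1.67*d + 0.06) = 14.8267*d^5 + 2.6604*d^4 - 17.7259*d^3 - 1.6772*d^2 + 4.7846*d - 0.1716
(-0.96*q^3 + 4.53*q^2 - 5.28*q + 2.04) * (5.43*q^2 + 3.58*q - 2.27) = -5.2128*q^5 + 21.1611*q^4 - 10.2738*q^3 - 18.1083*q^2 + 19.2888*q - 4.6308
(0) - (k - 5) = 5 - k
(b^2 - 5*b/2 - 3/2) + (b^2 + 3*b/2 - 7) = 2*b^2 - b - 17/2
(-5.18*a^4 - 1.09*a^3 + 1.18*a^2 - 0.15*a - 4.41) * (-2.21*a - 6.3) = 11.4478*a^5 + 35.0429*a^4 + 4.2592*a^3 - 7.1025*a^2 + 10.6911*a + 27.783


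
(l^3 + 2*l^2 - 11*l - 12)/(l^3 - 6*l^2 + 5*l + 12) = (l + 4)/(l - 4)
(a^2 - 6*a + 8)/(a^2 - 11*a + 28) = (a - 2)/(a - 7)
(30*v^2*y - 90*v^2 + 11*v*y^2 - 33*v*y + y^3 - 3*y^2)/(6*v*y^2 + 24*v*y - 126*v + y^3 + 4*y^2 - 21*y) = (5*v + y)/(y + 7)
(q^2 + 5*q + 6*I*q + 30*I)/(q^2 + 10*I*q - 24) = (q + 5)/(q + 4*I)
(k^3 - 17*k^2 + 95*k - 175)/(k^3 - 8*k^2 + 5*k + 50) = (k - 7)/(k + 2)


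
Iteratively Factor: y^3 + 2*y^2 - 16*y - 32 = (y - 4)*(y^2 + 6*y + 8) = (y - 4)*(y + 4)*(y + 2)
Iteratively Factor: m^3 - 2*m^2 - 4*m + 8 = (m + 2)*(m^2 - 4*m + 4) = (m - 2)*(m + 2)*(m - 2)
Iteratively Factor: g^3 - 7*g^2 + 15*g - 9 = (g - 1)*(g^2 - 6*g + 9) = (g - 3)*(g - 1)*(g - 3)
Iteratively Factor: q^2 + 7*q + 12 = (q + 4)*(q + 3)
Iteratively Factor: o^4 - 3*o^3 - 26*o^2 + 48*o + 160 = (o + 4)*(o^3 - 7*o^2 + 2*o + 40) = (o + 2)*(o + 4)*(o^2 - 9*o + 20) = (o - 4)*(o + 2)*(o + 4)*(o - 5)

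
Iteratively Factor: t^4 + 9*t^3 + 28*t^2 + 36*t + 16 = (t + 2)*(t^3 + 7*t^2 + 14*t + 8) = (t + 1)*(t + 2)*(t^2 + 6*t + 8) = (t + 1)*(t + 2)*(t + 4)*(t + 2)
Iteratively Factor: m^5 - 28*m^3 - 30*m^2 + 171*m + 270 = (m + 2)*(m^4 - 2*m^3 - 24*m^2 + 18*m + 135) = (m + 2)*(m + 3)*(m^3 - 5*m^2 - 9*m + 45) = (m - 3)*(m + 2)*(m + 3)*(m^2 - 2*m - 15) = (m - 3)*(m + 2)*(m + 3)^2*(m - 5)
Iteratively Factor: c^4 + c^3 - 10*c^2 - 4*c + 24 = (c - 2)*(c^3 + 3*c^2 - 4*c - 12) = (c - 2)^2*(c^2 + 5*c + 6) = (c - 2)^2*(c + 3)*(c + 2)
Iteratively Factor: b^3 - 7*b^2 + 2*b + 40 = (b - 4)*(b^2 - 3*b - 10) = (b - 5)*(b - 4)*(b + 2)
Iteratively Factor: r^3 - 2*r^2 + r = (r)*(r^2 - 2*r + 1) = r*(r - 1)*(r - 1)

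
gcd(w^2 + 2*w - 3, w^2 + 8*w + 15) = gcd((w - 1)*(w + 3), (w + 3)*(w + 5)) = w + 3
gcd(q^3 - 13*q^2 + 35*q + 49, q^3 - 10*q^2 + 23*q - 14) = q - 7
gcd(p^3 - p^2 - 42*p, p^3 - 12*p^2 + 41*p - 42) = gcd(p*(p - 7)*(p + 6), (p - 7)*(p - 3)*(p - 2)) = p - 7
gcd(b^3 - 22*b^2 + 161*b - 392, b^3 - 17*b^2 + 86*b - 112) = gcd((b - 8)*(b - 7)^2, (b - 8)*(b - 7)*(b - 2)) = b^2 - 15*b + 56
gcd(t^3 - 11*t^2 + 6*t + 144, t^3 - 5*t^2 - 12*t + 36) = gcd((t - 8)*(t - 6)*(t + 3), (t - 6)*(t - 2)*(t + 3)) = t^2 - 3*t - 18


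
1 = 1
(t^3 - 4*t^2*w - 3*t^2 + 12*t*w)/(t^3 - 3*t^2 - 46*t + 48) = t*(t^2 - 4*t*w - 3*t + 12*w)/(t^3 - 3*t^2 - 46*t + 48)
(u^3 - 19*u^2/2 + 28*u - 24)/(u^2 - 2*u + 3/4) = 2*(u^2 - 8*u + 16)/(2*u - 1)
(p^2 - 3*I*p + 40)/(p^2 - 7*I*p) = (p^2 - 3*I*p + 40)/(p*(p - 7*I))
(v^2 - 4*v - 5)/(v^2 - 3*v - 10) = (v + 1)/(v + 2)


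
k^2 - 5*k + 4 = (k - 4)*(k - 1)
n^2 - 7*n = n*(n - 7)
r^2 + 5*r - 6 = (r - 1)*(r + 6)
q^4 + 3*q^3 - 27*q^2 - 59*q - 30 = (q - 5)*(q + 1)^2*(q + 6)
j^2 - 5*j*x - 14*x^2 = (j - 7*x)*(j + 2*x)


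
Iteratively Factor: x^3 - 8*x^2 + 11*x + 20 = (x - 4)*(x^2 - 4*x - 5) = (x - 4)*(x + 1)*(x - 5)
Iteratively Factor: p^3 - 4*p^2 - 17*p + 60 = (p - 5)*(p^2 + p - 12) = (p - 5)*(p + 4)*(p - 3)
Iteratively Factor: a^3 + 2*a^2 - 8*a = (a)*(a^2 + 2*a - 8) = a*(a - 2)*(a + 4)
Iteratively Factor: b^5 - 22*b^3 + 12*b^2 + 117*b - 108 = (b - 1)*(b^4 + b^3 - 21*b^2 - 9*b + 108) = (b - 1)*(b + 4)*(b^3 - 3*b^2 - 9*b + 27) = (b - 3)*(b - 1)*(b + 4)*(b^2 - 9) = (b - 3)*(b - 1)*(b + 3)*(b + 4)*(b - 3)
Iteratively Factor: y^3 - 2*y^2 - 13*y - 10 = (y - 5)*(y^2 + 3*y + 2) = (y - 5)*(y + 2)*(y + 1)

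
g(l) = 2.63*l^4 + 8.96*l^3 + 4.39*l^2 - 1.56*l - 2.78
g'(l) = 10.52*l^3 + 26.88*l^2 + 8.78*l - 1.56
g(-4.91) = 578.67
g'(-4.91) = -641.90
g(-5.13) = 732.59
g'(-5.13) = -759.46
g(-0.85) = -2.41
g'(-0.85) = 3.94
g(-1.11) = -3.90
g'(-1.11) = 7.43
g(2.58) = 292.82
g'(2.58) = 380.68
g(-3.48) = 63.92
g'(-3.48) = -149.94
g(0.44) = -1.75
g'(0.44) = 8.40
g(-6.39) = 2233.52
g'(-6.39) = -1704.95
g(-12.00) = 39700.90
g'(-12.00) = -14414.76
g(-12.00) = 39700.90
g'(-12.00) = -14414.76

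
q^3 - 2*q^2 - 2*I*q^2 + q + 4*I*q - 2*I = (q - 1)^2*(q - 2*I)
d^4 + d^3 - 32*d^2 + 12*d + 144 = (d - 4)*(d - 3)*(d + 2)*(d + 6)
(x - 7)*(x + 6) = x^2 - x - 42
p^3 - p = p*(p - 1)*(p + 1)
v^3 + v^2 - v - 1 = (v - 1)*(v + 1)^2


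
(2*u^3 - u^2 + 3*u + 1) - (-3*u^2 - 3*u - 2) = 2*u^3 + 2*u^2 + 6*u + 3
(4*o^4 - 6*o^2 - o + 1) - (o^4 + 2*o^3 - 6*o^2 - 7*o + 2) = 3*o^4 - 2*o^3 + 6*o - 1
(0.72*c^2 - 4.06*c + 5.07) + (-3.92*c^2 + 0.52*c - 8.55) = -3.2*c^2 - 3.54*c - 3.48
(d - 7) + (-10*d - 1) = -9*d - 8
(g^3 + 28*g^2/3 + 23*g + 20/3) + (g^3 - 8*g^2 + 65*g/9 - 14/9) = 2*g^3 + 4*g^2/3 + 272*g/9 + 46/9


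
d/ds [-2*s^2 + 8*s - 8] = 8 - 4*s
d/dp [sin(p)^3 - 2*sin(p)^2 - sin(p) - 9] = (3*sin(p)^2 - 4*sin(p) - 1)*cos(p)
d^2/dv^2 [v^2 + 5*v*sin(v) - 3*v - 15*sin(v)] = -5*v*sin(v) + 15*sin(v) + 10*cos(v) + 2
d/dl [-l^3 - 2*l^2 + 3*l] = -3*l^2 - 4*l + 3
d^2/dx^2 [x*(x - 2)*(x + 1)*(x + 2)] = 12*x^2 + 6*x - 8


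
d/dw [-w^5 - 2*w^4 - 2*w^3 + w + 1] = -5*w^4 - 8*w^3 - 6*w^2 + 1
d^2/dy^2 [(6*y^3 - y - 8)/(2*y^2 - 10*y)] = (149*y^3 - 24*y^2 + 120*y - 200)/(y^3*(y^3 - 15*y^2 + 75*y - 125))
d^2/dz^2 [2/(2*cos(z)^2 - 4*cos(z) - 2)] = (8*sin(z)^4 - 20*sin(z)^2 + 11*cos(z) - 3*cos(3*z) - 8)/(2*(sin(z)^2 + 2*cos(z))^3)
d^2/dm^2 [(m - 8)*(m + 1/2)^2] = 6*m - 14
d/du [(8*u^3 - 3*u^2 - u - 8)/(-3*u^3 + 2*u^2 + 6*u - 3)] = (7*u^4 + 90*u^3 - 160*u^2 + 50*u + 51)/(9*u^6 - 12*u^5 - 32*u^4 + 42*u^3 + 24*u^2 - 36*u + 9)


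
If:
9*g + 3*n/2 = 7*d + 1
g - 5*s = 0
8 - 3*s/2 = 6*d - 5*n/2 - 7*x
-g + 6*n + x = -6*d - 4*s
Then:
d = 7143*x/9452 + 4331/4726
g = 205*x/278 + 135/139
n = -4243*x/4726 - 2089/2363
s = 41*x/278 + 27/139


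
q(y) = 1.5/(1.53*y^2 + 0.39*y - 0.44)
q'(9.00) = -0.00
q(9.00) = 0.01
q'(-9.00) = 0.00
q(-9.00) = 0.01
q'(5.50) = -0.01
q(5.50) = 0.03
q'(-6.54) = 0.01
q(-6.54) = 0.02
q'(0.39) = -779.85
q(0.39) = -27.18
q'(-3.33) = 0.06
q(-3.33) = 0.10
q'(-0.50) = 26.82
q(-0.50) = -5.94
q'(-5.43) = 0.01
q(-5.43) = 0.04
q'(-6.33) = 0.01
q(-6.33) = 0.03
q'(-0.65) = 1082.33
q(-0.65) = -31.86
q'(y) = 1.5*(-3.06*y - 0.39)/(1.53*y^2 + 0.39*y - 0.44)^2 = (-4.59*y - 0.585)/(1.53*y^2 + 0.39*y - 0.44)^2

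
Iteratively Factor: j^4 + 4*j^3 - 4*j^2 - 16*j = (j + 2)*(j^3 + 2*j^2 - 8*j) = (j - 2)*(j + 2)*(j^2 + 4*j) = j*(j - 2)*(j + 2)*(j + 4)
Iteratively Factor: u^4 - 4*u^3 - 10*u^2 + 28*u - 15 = (u - 1)*(u^3 - 3*u^2 - 13*u + 15) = (u - 1)^2*(u^2 - 2*u - 15) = (u - 1)^2*(u + 3)*(u - 5)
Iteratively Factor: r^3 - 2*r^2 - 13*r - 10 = (r - 5)*(r^2 + 3*r + 2) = (r - 5)*(r + 1)*(r + 2)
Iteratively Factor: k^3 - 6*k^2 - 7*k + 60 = (k + 3)*(k^2 - 9*k + 20) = (k - 5)*(k + 3)*(k - 4)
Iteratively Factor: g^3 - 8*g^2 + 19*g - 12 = (g - 3)*(g^2 - 5*g + 4) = (g - 4)*(g - 3)*(g - 1)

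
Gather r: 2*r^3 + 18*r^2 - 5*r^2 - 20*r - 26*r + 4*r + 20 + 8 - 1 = 2*r^3 + 13*r^2 - 42*r + 27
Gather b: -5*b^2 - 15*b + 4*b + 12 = -5*b^2 - 11*b + 12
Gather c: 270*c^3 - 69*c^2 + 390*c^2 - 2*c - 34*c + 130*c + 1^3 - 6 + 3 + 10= 270*c^3 + 321*c^2 + 94*c + 8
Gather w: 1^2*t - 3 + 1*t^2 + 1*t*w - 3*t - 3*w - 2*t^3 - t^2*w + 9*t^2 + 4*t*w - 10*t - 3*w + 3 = -2*t^3 + 10*t^2 - 12*t + w*(-t^2 + 5*t - 6)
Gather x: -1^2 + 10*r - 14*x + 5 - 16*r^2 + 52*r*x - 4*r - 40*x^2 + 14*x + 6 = -16*r^2 + 52*r*x + 6*r - 40*x^2 + 10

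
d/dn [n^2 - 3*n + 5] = 2*n - 3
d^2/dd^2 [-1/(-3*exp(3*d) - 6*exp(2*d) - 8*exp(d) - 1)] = (2*(9*exp(2*d) + 12*exp(d) + 8)^2*exp(d) - (27*exp(2*d) + 24*exp(d) + 8)*(3*exp(3*d) + 6*exp(2*d) + 8*exp(d) + 1))*exp(d)/(3*exp(3*d) + 6*exp(2*d) + 8*exp(d) + 1)^3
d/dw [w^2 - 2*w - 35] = 2*w - 2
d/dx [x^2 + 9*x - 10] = 2*x + 9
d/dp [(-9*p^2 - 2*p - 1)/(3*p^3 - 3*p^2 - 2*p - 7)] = 3*(9*p^4 + 4*p^3 + 7*p^2 + 40*p + 4)/(9*p^6 - 18*p^5 - 3*p^4 - 30*p^3 + 46*p^2 + 28*p + 49)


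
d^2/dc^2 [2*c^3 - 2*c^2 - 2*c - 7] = 12*c - 4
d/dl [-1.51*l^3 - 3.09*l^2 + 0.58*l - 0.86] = -4.53*l^2 - 6.18*l + 0.58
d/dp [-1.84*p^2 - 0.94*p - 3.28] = -3.68*p - 0.94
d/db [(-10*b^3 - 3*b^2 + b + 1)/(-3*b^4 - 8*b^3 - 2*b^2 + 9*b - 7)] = (-30*b^6 - 18*b^5 + 5*b^4 - 152*b^3 + 209*b^2 + 46*b - 16)/(9*b^8 + 48*b^7 + 76*b^6 - 22*b^5 - 98*b^4 + 76*b^3 + 109*b^2 - 126*b + 49)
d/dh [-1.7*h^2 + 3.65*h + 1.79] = 3.65 - 3.4*h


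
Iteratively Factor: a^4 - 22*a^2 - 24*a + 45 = (a - 1)*(a^3 + a^2 - 21*a - 45) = (a - 1)*(a + 3)*(a^2 - 2*a - 15) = (a - 5)*(a - 1)*(a + 3)*(a + 3)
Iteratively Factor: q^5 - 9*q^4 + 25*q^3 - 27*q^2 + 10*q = (q - 5)*(q^4 - 4*q^3 + 5*q^2 - 2*q) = (q - 5)*(q - 1)*(q^3 - 3*q^2 + 2*q) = q*(q - 5)*(q - 1)*(q^2 - 3*q + 2) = q*(q - 5)*(q - 2)*(q - 1)*(q - 1)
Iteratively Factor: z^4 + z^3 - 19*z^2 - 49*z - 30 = (z - 5)*(z^3 + 6*z^2 + 11*z + 6) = (z - 5)*(z + 2)*(z^2 + 4*z + 3) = (z - 5)*(z + 2)*(z + 3)*(z + 1)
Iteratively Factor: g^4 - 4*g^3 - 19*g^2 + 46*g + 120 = (g - 5)*(g^3 + g^2 - 14*g - 24) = (g - 5)*(g - 4)*(g^2 + 5*g + 6) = (g - 5)*(g - 4)*(g + 2)*(g + 3)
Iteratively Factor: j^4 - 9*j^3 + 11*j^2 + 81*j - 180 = (j - 5)*(j^3 - 4*j^2 - 9*j + 36) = (j - 5)*(j + 3)*(j^2 - 7*j + 12) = (j - 5)*(j - 3)*(j + 3)*(j - 4)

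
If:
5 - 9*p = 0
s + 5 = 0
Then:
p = 5/9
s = -5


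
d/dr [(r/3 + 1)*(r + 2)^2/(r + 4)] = (r + 2)*(-(r + 2)*(r + 3) + (r + 4)*(3*r + 8))/(3*(r + 4)^2)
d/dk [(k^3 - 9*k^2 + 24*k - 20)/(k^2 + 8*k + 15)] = (k^4 + 16*k^3 - 51*k^2 - 230*k + 520)/(k^4 + 16*k^3 + 94*k^2 + 240*k + 225)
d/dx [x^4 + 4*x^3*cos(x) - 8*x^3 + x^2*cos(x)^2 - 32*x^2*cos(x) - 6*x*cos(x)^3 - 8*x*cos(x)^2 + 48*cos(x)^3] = -4*x^3*sin(x) + 4*x^3 + 32*x^2*sin(x) - x^2*sin(2*x) + 12*x^2*cos(x) - 24*x^2 + 18*x*sin(x)*cos(x)^2 + 8*x*sin(2*x) + 2*x*cos(x)^2 - 64*x*cos(x) - 144*sin(x)*cos(x)^2 - 6*cos(x)^3 - 8*cos(x)^2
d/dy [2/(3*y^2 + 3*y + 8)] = 6*(-2*y - 1)/(3*y^2 + 3*y + 8)^2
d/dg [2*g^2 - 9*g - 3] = 4*g - 9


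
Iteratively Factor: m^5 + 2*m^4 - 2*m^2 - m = (m)*(m^4 + 2*m^3 - 2*m - 1) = m*(m + 1)*(m^3 + m^2 - m - 1) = m*(m - 1)*(m + 1)*(m^2 + 2*m + 1) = m*(m - 1)*(m + 1)^2*(m + 1)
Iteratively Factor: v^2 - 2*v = (v - 2)*(v)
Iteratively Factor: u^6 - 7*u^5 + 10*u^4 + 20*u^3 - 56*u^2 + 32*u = (u - 1)*(u^5 - 6*u^4 + 4*u^3 + 24*u^2 - 32*u) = (u - 4)*(u - 1)*(u^4 - 2*u^3 - 4*u^2 + 8*u) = (u - 4)*(u - 2)*(u - 1)*(u^3 - 4*u) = u*(u - 4)*(u - 2)*(u - 1)*(u^2 - 4) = u*(u - 4)*(u - 2)^2*(u - 1)*(u + 2)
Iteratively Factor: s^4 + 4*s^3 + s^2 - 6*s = (s + 2)*(s^3 + 2*s^2 - 3*s) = (s + 2)*(s + 3)*(s^2 - s) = (s - 1)*(s + 2)*(s + 3)*(s)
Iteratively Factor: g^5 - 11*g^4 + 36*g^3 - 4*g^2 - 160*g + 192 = (g + 2)*(g^4 - 13*g^3 + 62*g^2 - 128*g + 96) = (g - 2)*(g + 2)*(g^3 - 11*g^2 + 40*g - 48) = (g - 4)*(g - 2)*(g + 2)*(g^2 - 7*g + 12) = (g - 4)^2*(g - 2)*(g + 2)*(g - 3)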